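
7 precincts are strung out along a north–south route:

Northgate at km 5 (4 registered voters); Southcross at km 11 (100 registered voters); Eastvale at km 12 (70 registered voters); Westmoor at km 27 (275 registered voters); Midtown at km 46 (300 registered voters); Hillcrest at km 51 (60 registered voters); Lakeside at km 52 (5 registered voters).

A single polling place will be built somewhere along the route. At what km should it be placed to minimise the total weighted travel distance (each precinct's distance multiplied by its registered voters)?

x = 27

For a sum of weighted absolute distances on a line, the optimum is the weighted median (not the mean). Total weight W = 814; half-weight = 407.
Sort by position and accumulate weight:
  km 5 (Northgate, w=4) → cum 4
  km 11 (Southcross, w=100) → cum 104
  km 12 (Eastvale, w=70) → cum 174
  km 27 (Westmoor, w=275) → cum 449  ≥ 407 → median here
  km 46 (Midtown, w=300) → cum 749
  km 51 (Hillcrest, w=60) → cum 809
  km 52 (Lakeside, w=5) → cum 814
Optimal location: km 27.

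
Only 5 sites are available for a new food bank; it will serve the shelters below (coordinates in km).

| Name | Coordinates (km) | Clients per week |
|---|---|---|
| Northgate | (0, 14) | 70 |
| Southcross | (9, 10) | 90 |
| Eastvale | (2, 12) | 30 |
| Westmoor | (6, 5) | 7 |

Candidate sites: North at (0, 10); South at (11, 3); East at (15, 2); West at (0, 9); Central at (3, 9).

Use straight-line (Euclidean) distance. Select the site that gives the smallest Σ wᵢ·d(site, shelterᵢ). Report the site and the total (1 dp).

Total weighted distance at each candidate:
  North (0, 10): total = 1229.5
  South (11, 3): total = 2163.7
  East (15, 2): total = 2803.1
  West (0, 9): total = 1323.6
  Central (3, 9): total = 1085.5
Minimum is at Central with total 1085.5 km.

Central, total 1085.5 km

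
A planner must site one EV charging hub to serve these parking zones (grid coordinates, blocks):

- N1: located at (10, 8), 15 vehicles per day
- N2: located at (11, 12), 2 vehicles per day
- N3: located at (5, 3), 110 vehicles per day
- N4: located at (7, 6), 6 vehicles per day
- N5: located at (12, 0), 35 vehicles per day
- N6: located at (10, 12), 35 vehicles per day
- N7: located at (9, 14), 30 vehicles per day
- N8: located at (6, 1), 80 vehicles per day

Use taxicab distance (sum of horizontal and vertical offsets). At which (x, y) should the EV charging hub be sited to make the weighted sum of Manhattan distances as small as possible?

(6, 3)

Manhattan distance separates: Σwᵢ(|x−xᵢ|+|y−yᵢ|) = Σwᵢ|x−xᵢ| + Σwᵢ|y−yᵢ|, so x and y are optimised independently as 1-D weighted medians.
Total weight W = 313; half = 156.5.
x-coordinate, sorted with cumulative weight:
  x=5 (N3, w=110) cum 110
  x=6 (N8, w=80) cum 190  ← median
  x=7 (N4, w=6) cum 196
  x=9 (N7, w=30) cum 226
  x=10 (N1, w=15) cum 241
  x=10 (N6, w=35) cum 276
  x=11 (N2, w=2) cum 278
  x=12 (N5, w=35) cum 313
⇒ x* = 6
y-coordinate, sorted with cumulative weight:
  y=0 (N5, w=35) cum 35
  y=1 (N8, w=80) cum 115
  y=3 (N3, w=110) cum 225  ← median
  y=6 (N4, w=6) cum 231
  y=8 (N1, w=15) cum 246
  y=12 (N2, w=2) cum 248
  y=12 (N6, w=35) cum 283
  y=14 (N7, w=30) cum 313
⇒ y* = 3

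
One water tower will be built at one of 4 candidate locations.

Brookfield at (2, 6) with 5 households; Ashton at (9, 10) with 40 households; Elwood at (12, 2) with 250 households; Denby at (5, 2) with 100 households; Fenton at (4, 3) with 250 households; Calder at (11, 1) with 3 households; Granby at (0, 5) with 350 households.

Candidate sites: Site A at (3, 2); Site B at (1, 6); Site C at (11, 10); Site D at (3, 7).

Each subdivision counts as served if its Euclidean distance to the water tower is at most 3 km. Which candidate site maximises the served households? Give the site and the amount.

Coverage radius r = 3 km; a point is covered iff (Δx)²+(Δy)² ≤ 3² = 9.
  Site A (3, 2): covers {Denby, Fenton} → 350
  Site B (1, 6): covers {Brookfield, Granby} → 355
  Site C (11, 10): covers {Ashton} → 40
  Site D (3, 7): covers {Brookfield} → 5
Maximum coverage at Site B: 355 households.

Site B, covering 355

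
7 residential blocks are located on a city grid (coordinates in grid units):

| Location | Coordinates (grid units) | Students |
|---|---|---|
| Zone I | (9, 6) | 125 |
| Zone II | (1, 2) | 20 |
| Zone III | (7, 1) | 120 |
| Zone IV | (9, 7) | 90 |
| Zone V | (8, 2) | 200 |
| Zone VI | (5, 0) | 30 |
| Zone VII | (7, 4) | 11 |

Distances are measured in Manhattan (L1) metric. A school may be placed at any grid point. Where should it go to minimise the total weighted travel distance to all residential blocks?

(8, 2)

Manhattan distance separates: Σwᵢ(|x−xᵢ|+|y−yᵢ|) = Σwᵢ|x−xᵢ| + Σwᵢ|y−yᵢ|, so x and y are optimised independently as 1-D weighted medians.
Total weight W = 596; half = 298.
x-coordinate, sorted with cumulative weight:
  x=1 (Zone II, w=20) cum 20
  x=5 (Zone VI, w=30) cum 50
  x=7 (Zone III, w=120) cum 170
  x=7 (Zone VII, w=11) cum 181
  x=8 (Zone V, w=200) cum 381  ← median
  x=9 (Zone I, w=125) cum 506
  x=9 (Zone IV, w=90) cum 596
⇒ x* = 8
y-coordinate, sorted with cumulative weight:
  y=0 (Zone VI, w=30) cum 30
  y=1 (Zone III, w=120) cum 150
  y=2 (Zone II, w=20) cum 170
  y=2 (Zone V, w=200) cum 370  ← median
  y=4 (Zone VII, w=11) cum 381
  y=6 (Zone I, w=125) cum 506
  y=7 (Zone IV, w=90) cum 596
⇒ y* = 2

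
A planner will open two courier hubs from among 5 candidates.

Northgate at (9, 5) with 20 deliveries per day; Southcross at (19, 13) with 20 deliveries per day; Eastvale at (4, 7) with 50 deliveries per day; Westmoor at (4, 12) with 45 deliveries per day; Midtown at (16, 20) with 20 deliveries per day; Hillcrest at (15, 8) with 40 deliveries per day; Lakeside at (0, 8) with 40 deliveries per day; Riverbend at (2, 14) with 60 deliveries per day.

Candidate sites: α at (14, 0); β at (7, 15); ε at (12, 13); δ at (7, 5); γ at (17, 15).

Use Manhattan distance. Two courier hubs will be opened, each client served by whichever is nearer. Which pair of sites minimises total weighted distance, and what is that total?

{β, δ}, total 2320

Evaluate every pair (each demand assigned to the nearer of the two):
  {β, δ}: total = 2320
  {ε, δ}: total = 2435
  {β, γ}: total = 2540
  {δ, γ}: total = 2540
  {β, ε}: total = 2640
  {α, β}: total = 2860
  {α, δ}: total = 3140
  {ε, γ}: total = 3185
  {α, ε}: total = 3325
  {α, γ}: total = 4170
Best pair: {β, δ} with total 2320.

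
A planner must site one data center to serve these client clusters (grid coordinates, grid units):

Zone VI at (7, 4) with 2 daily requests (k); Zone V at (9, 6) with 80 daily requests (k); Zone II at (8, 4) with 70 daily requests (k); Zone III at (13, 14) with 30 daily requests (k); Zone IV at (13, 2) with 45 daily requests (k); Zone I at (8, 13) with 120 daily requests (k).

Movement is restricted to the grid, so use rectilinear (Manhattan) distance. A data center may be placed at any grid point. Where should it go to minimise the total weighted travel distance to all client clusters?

(8, 6)

Manhattan distance separates: Σwᵢ(|x−xᵢ|+|y−yᵢ|) = Σwᵢ|x−xᵢ| + Σwᵢ|y−yᵢ|, so x and y are optimised independently as 1-D weighted medians.
Total weight W = 347; half = 173.5.
x-coordinate, sorted with cumulative weight:
  x=7 (Zone VI, w=2) cum 2
  x=8 (Zone II, w=70) cum 72
  x=8 (Zone I, w=120) cum 192  ← median
  x=9 (Zone V, w=80) cum 272
  x=13 (Zone III, w=30) cum 302
  x=13 (Zone IV, w=45) cum 347
⇒ x* = 8
y-coordinate, sorted with cumulative weight:
  y=2 (Zone IV, w=45) cum 45
  y=4 (Zone VI, w=2) cum 47
  y=4 (Zone II, w=70) cum 117
  y=6 (Zone V, w=80) cum 197  ← median
  y=13 (Zone I, w=120) cum 317
  y=14 (Zone III, w=30) cum 347
⇒ y* = 6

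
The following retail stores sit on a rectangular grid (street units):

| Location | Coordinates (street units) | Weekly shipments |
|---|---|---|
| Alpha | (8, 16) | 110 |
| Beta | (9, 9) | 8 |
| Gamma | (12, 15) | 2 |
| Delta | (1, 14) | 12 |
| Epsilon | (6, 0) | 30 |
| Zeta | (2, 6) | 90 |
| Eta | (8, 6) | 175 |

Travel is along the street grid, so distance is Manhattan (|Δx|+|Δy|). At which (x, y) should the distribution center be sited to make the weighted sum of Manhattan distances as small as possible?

(8, 6)

Manhattan distance separates: Σwᵢ(|x−xᵢ|+|y−yᵢ|) = Σwᵢ|x−xᵢ| + Σwᵢ|y−yᵢ|, so x and y are optimised independently as 1-D weighted medians.
Total weight W = 427; half = 213.5.
x-coordinate, sorted with cumulative weight:
  x=1 (Delta, w=12) cum 12
  x=2 (Zeta, w=90) cum 102
  x=6 (Epsilon, w=30) cum 132
  x=8 (Alpha, w=110) cum 242  ← median
  x=8 (Eta, w=175) cum 417
  x=9 (Beta, w=8) cum 425
  x=12 (Gamma, w=2) cum 427
⇒ x* = 8
y-coordinate, sorted with cumulative weight:
  y=0 (Epsilon, w=30) cum 30
  y=6 (Zeta, w=90) cum 120
  y=6 (Eta, w=175) cum 295  ← median
  y=9 (Beta, w=8) cum 303
  y=14 (Delta, w=12) cum 315
  y=15 (Gamma, w=2) cum 317
  y=16 (Alpha, w=110) cum 427
⇒ y* = 6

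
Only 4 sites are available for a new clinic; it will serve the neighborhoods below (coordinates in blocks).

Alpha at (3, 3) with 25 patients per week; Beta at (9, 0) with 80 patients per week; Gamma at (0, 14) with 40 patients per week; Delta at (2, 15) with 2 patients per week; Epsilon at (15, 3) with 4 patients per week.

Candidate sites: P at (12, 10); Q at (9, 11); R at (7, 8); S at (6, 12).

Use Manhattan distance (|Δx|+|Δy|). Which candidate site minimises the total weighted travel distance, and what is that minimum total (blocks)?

Total weighted distance at each candidate:
  P (12, 10): total = 2150
  Q (9, 11): total = 1788
  R (7, 8): total = 1621
  S (6, 12): total = 1906
Minimum is at R with total 1621 blocks.

R, total 1621 blocks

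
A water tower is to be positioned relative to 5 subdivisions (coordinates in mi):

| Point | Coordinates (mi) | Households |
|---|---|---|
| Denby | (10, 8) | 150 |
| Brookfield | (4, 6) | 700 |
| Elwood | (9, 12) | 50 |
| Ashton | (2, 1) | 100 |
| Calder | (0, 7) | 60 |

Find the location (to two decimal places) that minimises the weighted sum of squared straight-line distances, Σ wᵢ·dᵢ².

(4.67, 6.15)

The minimiser of Σwᵢ‖p−pᵢ‖² is the weighted centroid p* = (Σwᵢpᵢ)/(Σwᵢ).
Σwᵢ = 1060.
Σwᵢxᵢ = 150·10 + 700·4 + 50·9 + 100·2 + 60·0 = 4950.
Σwᵢyᵢ = 150·8 + 700·6 + 50·12 + 100·1 + 60·7 = 6520.
x* = 4950/1060 = 4.67, y* = 6520/1060 = 6.15.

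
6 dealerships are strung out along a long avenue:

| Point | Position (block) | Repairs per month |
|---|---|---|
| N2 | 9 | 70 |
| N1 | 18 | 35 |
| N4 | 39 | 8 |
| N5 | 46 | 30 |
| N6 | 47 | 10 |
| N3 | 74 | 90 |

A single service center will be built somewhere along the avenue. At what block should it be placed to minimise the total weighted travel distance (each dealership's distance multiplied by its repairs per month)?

x = 46

For a sum of weighted absolute distances on a line, the optimum is the weighted median (not the mean). Total weight W = 243; half-weight = 121.5.
Sort by position and accumulate weight:
  block 9 (N2, w=70) → cum 70
  block 18 (N1, w=35) → cum 105
  block 39 (N4, w=8) → cum 113
  block 46 (N5, w=30) → cum 143  ≥ 121.5 → median here
  block 47 (N6, w=10) → cum 153
  block 74 (N3, w=90) → cum 243
Optimal location: block 46.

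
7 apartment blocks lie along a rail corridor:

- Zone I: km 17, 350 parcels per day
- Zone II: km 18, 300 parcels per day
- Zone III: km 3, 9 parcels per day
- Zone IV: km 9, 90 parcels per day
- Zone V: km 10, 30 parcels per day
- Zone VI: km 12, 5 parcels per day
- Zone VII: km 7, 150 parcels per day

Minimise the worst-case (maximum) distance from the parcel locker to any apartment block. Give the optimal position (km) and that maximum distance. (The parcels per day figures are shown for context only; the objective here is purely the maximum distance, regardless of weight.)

location 10.5, max distance 7.5

The 1-center on a line is the midpoint of the two extreme points: leftmost at 3, rightmost at 18.
Optimal location = (3 + 18)/2 = 10.5; maximum distance = (18 − 3)/2 = 7.5.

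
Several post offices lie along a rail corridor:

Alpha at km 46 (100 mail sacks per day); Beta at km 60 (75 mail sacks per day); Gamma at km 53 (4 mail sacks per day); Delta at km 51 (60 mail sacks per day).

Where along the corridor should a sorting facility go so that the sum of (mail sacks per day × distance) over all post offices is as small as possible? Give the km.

For a sum of weighted absolute distances on a line, the optimum is the weighted median (not the mean). Total weight W = 239; half-weight = 119.5.
Sort by position and accumulate weight:
  km 46 (Alpha, w=100) → cum 100
  km 51 (Delta, w=60) → cum 160  ≥ 119.5 → median here
  km 53 (Gamma, w=4) → cum 164
  km 60 (Beta, w=75) → cum 239
Optimal location: km 51.

x = 51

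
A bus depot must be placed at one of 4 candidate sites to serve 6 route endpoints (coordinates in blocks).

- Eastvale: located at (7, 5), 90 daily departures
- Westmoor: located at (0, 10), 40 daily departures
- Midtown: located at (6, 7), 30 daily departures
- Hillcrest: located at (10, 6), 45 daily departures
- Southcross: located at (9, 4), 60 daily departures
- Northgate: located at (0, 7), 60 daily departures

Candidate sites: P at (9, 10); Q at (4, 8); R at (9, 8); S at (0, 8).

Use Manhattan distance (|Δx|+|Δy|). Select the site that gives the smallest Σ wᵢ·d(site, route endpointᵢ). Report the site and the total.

R, total 1985 blocks

Total weighted distance at each candidate:
  P (9, 10): total = 2475
  Q (4, 8): total = 2070
  R (9, 8): total = 1985
  S (0, 8): total = 2570
Minimum is at R with total 1985 blocks.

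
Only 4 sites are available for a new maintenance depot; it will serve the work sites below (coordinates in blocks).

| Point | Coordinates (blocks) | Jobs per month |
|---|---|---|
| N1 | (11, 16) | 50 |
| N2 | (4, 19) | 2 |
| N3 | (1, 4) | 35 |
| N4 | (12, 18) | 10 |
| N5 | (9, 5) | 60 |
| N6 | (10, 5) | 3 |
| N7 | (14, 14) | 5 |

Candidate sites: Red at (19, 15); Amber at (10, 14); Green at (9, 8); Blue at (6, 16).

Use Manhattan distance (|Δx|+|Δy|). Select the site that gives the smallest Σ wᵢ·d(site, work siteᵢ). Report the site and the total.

Green, total 1329 blocks

Total weighted distance at each candidate:
  Red (19, 15): total = 2890
  Amber (10, 14): total = 1544
  Green (9, 8): total = 1329
  Blue (6, 16): total = 1870
Minimum is at Green with total 1329 blocks.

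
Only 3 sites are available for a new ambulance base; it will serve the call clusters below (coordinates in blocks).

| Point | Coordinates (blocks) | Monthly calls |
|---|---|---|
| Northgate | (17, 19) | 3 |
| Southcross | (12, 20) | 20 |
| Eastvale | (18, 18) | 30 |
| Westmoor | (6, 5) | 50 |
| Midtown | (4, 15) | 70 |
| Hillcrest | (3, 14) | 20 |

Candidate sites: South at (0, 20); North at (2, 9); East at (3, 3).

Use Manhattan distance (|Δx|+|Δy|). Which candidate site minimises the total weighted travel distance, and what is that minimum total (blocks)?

Total weighted distance at each candidate:
  South (0, 20): total = 2754
  North (2, 9): total = 2325
  East (3, 3): total = 2890
Minimum is at North with total 2325 blocks.

North, total 2325 blocks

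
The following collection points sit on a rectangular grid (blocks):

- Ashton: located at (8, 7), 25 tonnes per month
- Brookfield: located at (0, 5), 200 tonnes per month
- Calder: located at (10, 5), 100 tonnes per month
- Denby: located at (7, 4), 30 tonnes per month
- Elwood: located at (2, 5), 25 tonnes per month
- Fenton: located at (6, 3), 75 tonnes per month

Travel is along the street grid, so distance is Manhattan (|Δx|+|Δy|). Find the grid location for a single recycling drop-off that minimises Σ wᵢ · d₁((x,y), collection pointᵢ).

(6, 5)

Manhattan distance separates: Σwᵢ(|x−xᵢ|+|y−yᵢ|) = Σwᵢ|x−xᵢ| + Σwᵢ|y−yᵢ|, so x and y are optimised independently as 1-D weighted medians.
Total weight W = 455; half = 227.5.
x-coordinate, sorted with cumulative weight:
  x=0 (Brookfield, w=200) cum 200
  x=2 (Elwood, w=25) cum 225
  x=6 (Fenton, w=75) cum 300  ← median
  x=7 (Denby, w=30) cum 330
  x=8 (Ashton, w=25) cum 355
  x=10 (Calder, w=100) cum 455
⇒ x* = 6
y-coordinate, sorted with cumulative weight:
  y=3 (Fenton, w=75) cum 75
  y=4 (Denby, w=30) cum 105
  y=5 (Brookfield, w=200) cum 305  ← median
  y=5 (Calder, w=100) cum 405
  y=5 (Elwood, w=25) cum 430
  y=7 (Ashton, w=25) cum 455
⇒ y* = 5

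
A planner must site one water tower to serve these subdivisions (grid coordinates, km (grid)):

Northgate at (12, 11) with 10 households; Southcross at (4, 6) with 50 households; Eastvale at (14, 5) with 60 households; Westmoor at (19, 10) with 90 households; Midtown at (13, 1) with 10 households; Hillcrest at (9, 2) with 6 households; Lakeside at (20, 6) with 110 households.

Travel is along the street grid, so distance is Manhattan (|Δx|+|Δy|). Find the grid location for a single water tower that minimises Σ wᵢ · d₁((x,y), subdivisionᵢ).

(19, 6)

Manhattan distance separates: Σwᵢ(|x−xᵢ|+|y−yᵢ|) = Σwᵢ|x−xᵢ| + Σwᵢ|y−yᵢ|, so x and y are optimised independently as 1-D weighted medians.
Total weight W = 336; half = 168.
x-coordinate, sorted with cumulative weight:
  x=4 (Southcross, w=50) cum 50
  x=9 (Hillcrest, w=6) cum 56
  x=12 (Northgate, w=10) cum 66
  x=13 (Midtown, w=10) cum 76
  x=14 (Eastvale, w=60) cum 136
  x=19 (Westmoor, w=90) cum 226  ← median
  x=20 (Lakeside, w=110) cum 336
⇒ x* = 19
y-coordinate, sorted with cumulative weight:
  y=1 (Midtown, w=10) cum 10
  y=2 (Hillcrest, w=6) cum 16
  y=5 (Eastvale, w=60) cum 76
  y=6 (Southcross, w=50) cum 126
  y=6 (Lakeside, w=110) cum 236  ← median
  y=10 (Westmoor, w=90) cum 326
  y=11 (Northgate, w=10) cum 336
⇒ y* = 6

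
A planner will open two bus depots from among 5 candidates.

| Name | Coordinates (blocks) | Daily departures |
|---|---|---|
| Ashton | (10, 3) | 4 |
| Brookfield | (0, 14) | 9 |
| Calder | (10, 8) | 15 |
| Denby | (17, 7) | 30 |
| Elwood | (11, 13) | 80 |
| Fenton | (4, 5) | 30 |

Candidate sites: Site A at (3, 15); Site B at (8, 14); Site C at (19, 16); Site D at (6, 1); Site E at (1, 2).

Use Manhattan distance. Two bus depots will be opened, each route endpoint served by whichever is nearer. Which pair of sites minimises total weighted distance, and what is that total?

{Site B, Site D}, total 1196

Evaluate every pair (each demand assigned to the nearer of the two):
  {Site B, Site D}: total = 1196
  {Site B, Site E}: total = 1212
  {Site B, Site C}: total = 1284
  {Site A, Site B}: total = 1338
  {Site A, Site D}: total = 1715
  {Site C, Site D}: total = 1750
  {Site C, Site E}: total = 1772
  {Site A, Site C}: total = 1782
  {Site A, Site E}: total = 1896
  {Site D, Site E}: total = 2356
Best pair: {Site B, Site D} with total 1196.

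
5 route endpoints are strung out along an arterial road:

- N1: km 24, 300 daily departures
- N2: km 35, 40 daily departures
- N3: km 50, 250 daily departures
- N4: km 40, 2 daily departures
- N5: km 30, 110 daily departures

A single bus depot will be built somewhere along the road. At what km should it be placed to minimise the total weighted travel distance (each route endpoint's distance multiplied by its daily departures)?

For a sum of weighted absolute distances on a line, the optimum is the weighted median (not the mean). Total weight W = 702; half-weight = 351.
Sort by position and accumulate weight:
  km 24 (N1, w=300) → cum 300
  km 30 (N5, w=110) → cum 410  ≥ 351 → median here
  km 35 (N2, w=40) → cum 450
  km 40 (N4, w=2) → cum 452
  km 50 (N3, w=250) → cum 702
Optimal location: km 30.

x = 30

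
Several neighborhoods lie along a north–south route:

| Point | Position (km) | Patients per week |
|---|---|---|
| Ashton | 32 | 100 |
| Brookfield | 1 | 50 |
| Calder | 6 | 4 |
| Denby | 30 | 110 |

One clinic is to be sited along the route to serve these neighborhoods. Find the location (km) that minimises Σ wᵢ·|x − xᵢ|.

For a sum of weighted absolute distances on a line, the optimum is the weighted median (not the mean). Total weight W = 264; half-weight = 132.
Sort by position and accumulate weight:
  km 1 (Brookfield, w=50) → cum 50
  km 6 (Calder, w=4) → cum 54
  km 30 (Denby, w=110) → cum 164  ≥ 132 → median here
  km 32 (Ashton, w=100) → cum 264
Optimal location: km 30.

x = 30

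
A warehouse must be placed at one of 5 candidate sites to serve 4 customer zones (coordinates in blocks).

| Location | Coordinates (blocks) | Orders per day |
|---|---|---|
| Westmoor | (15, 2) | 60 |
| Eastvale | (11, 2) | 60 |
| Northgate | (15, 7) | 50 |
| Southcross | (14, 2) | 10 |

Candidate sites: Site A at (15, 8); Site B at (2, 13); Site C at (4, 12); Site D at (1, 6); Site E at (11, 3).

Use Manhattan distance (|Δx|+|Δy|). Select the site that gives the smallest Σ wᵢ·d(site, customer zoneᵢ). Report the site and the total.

Total weighted distance at each candidate:
  Site A (15, 8): total = 1080
  Site B (2, 13): total = 3820
  Site C (4, 12): total = 3280
  Site D (1, 6): total = 2840
  Site E (11, 3): total = 800
Minimum is at Site E with total 800 blocks.

Site E, total 800 blocks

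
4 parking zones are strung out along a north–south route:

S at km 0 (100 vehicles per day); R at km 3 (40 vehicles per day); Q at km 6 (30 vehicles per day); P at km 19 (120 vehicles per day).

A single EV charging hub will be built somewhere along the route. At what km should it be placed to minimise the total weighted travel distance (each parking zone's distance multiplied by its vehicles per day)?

x = 6

For a sum of weighted absolute distances on a line, the optimum is the weighted median (not the mean). Total weight W = 290; half-weight = 145.
Sort by position and accumulate weight:
  km 0 (S, w=100) → cum 100
  km 3 (R, w=40) → cum 140
  km 6 (Q, w=30) → cum 170  ≥ 145 → median here
  km 19 (P, w=120) → cum 290
Optimal location: km 6.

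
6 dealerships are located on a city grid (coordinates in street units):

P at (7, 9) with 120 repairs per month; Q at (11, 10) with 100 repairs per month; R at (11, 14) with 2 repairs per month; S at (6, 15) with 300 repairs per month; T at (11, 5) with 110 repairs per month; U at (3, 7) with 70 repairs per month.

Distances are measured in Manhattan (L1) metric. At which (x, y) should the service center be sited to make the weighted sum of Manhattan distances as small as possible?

Manhattan distance separates: Σwᵢ(|x−xᵢ|+|y−yᵢ|) = Σwᵢ|x−xᵢ| + Σwᵢ|y−yᵢ|, so x and y are optimised independently as 1-D weighted medians.
Total weight W = 702; half = 351.
x-coordinate, sorted with cumulative weight:
  x=3 (U, w=70) cum 70
  x=6 (S, w=300) cum 370  ← median
  x=7 (P, w=120) cum 490
  x=11 (Q, w=100) cum 590
  x=11 (R, w=2) cum 592
  x=11 (T, w=110) cum 702
⇒ x* = 6
y-coordinate, sorted with cumulative weight:
  y=5 (T, w=110) cum 110
  y=7 (U, w=70) cum 180
  y=9 (P, w=120) cum 300
  y=10 (Q, w=100) cum 400  ← median
  y=14 (R, w=2) cum 402
  y=15 (S, w=300) cum 702
⇒ y* = 10

(6, 10)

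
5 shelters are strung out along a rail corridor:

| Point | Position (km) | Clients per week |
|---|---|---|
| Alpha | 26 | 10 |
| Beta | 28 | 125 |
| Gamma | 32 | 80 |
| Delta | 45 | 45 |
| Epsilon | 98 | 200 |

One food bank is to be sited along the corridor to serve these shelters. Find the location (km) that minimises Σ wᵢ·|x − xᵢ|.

For a sum of weighted absolute distances on a line, the optimum is the weighted median (not the mean). Total weight W = 460; half-weight = 230.
Sort by position and accumulate weight:
  km 26 (Alpha, w=10) → cum 10
  km 28 (Beta, w=125) → cum 135
  km 32 (Gamma, w=80) → cum 215
  km 45 (Delta, w=45) → cum 260  ≥ 230 → median here
  km 98 (Epsilon, w=200) → cum 460
Optimal location: km 45.

x = 45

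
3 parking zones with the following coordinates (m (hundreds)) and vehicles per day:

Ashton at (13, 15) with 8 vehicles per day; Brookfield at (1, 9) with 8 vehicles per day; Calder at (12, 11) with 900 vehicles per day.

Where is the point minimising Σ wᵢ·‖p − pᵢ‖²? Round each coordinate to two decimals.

The minimiser of Σwᵢ‖p−pᵢ‖² is the weighted centroid p* = (Σwᵢpᵢ)/(Σwᵢ).
Σwᵢ = 916.
Σwᵢxᵢ = 8·13 + 8·1 + 900·12 = 10912.
Σwᵢyᵢ = 8·15 + 8·9 + 900·11 = 10092.
x* = 10912/916 = 11.91, y* = 10092/916 = 11.02.

(11.91, 11.02)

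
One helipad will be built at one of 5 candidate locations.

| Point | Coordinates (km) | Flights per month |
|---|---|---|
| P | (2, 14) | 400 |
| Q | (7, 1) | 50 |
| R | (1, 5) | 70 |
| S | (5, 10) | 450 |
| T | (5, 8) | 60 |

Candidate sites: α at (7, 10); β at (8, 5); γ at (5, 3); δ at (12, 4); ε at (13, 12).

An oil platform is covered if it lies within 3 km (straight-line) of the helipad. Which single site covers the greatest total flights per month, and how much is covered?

α, covering 510

Coverage radius r = 3 km; a point is covered iff (Δx)²+(Δy)² ≤ 3² = 9.
  α (7, 10): covers {S, T} → 510
  β (8, 5): covers {none} → 0
  γ (5, 3): covers {Q} → 50
  δ (12, 4): covers {none} → 0
  ε (13, 12): covers {none} → 0
Maximum coverage at α: 510 flights per month.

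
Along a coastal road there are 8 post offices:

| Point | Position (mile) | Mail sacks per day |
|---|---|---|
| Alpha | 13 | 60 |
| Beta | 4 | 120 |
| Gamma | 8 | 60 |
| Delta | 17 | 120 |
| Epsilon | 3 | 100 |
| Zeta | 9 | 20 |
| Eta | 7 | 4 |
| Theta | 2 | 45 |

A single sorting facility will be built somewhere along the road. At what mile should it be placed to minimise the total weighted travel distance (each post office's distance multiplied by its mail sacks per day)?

x = 4

For a sum of weighted absolute distances on a line, the optimum is the weighted median (not the mean). Total weight W = 529; half-weight = 264.5.
Sort by position and accumulate weight:
  mile 2 (Theta, w=45) → cum 45
  mile 3 (Epsilon, w=100) → cum 145
  mile 4 (Beta, w=120) → cum 265  ≥ 264.5 → median here
  mile 7 (Eta, w=4) → cum 269
  mile 8 (Gamma, w=60) → cum 329
  mile 9 (Zeta, w=20) → cum 349
  mile 13 (Alpha, w=60) → cum 409
  mile 17 (Delta, w=120) → cum 529
Optimal location: mile 4.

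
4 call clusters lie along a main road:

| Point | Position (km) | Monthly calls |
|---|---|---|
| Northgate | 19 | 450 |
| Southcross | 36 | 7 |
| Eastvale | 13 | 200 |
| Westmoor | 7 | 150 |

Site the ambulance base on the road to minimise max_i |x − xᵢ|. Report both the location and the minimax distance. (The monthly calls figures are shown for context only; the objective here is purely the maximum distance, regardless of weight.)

location 21.5, max distance 14.5

The 1-center on a line is the midpoint of the two extreme points: leftmost at 7, rightmost at 36.
Optimal location = (7 + 36)/2 = 21.5; maximum distance = (36 − 7)/2 = 14.5.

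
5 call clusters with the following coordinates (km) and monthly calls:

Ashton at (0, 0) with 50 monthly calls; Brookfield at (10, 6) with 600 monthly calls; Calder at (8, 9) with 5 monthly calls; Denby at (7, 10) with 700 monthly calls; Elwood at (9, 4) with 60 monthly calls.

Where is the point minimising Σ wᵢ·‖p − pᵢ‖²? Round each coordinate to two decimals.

The minimiser of Σwᵢ‖p−pᵢ‖² is the weighted centroid p* = (Σwᵢpᵢ)/(Σwᵢ).
Σwᵢ = 1415.
Σwᵢxᵢ = 50·0 + 600·10 + 5·8 + 700·7 + 60·9 = 11480.
Σwᵢyᵢ = 50·0 + 600·6 + 5·9 + 700·10 + 60·4 = 10885.
x* = 11480/1415 = 8.11, y* = 10885/1415 = 7.69.

(8.11, 7.69)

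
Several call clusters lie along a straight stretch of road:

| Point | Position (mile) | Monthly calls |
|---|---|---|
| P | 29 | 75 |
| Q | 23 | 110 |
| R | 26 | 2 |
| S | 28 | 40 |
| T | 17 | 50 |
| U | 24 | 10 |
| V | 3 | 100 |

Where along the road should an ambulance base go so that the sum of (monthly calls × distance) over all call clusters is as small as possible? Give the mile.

For a sum of weighted absolute distances on a line, the optimum is the weighted median (not the mean). Total weight W = 387; half-weight = 193.5.
Sort by position and accumulate weight:
  mile 3 (V, w=100) → cum 100
  mile 17 (T, w=50) → cum 150
  mile 23 (Q, w=110) → cum 260  ≥ 193.5 → median here
  mile 24 (U, w=10) → cum 270
  mile 26 (R, w=2) → cum 272
  mile 28 (S, w=40) → cum 312
  mile 29 (P, w=75) → cum 387
Optimal location: mile 23.

x = 23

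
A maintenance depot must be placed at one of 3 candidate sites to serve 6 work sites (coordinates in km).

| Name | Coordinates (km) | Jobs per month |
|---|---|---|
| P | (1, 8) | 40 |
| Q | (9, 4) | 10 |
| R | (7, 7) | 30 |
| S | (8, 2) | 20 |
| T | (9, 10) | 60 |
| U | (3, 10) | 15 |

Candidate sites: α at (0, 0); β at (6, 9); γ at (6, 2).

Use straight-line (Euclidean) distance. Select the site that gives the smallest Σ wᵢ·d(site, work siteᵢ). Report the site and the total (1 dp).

Total weighted distance at each candidate:
  α (0, 0): total = 1846.7
  β (6, 9): total = 712.1
  γ (6, 2): total = 1182.2
Minimum is at β with total 712.1 km.

β, total 712.1 km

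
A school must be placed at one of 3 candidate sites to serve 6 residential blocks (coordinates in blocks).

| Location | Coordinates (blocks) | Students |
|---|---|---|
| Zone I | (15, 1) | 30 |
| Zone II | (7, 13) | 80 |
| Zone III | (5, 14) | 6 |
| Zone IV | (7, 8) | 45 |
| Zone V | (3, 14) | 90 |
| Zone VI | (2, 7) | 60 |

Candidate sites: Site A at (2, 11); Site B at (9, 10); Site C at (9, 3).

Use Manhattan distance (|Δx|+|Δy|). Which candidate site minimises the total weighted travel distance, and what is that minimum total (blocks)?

Site A, total 2246 blocks

Total weighted distance at each candidate:
  Site A (2, 11): total = 2246
  Site B (9, 10): total = 2578
  Site C (9, 3): total = 3795
Minimum is at Site A with total 2246 blocks.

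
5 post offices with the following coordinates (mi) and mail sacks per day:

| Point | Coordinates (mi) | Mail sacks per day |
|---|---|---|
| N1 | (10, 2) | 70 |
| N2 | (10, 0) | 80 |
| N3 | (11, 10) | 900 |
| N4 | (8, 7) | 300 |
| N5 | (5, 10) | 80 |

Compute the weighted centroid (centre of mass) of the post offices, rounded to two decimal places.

The minimiser of Σwᵢ‖p−pᵢ‖² is the weighted centroid p* = (Σwᵢpᵢ)/(Σwᵢ).
Σwᵢ = 1430.
Σwᵢxᵢ = 70·10 + 80·10 + 900·11 + 300·8 + 80·5 = 14200.
Σwᵢyᵢ = 70·2 + 80·0 + 900·10 + 300·7 + 80·10 = 12040.
x* = 14200/1430 = 9.93, y* = 12040/1430 = 8.42.

(9.93, 8.42)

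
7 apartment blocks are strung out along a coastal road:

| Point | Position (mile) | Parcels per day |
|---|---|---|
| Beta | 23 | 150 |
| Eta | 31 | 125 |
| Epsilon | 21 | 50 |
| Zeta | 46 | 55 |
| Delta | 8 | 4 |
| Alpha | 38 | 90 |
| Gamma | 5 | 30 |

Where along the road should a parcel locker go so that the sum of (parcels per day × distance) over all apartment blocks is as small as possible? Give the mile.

For a sum of weighted absolute distances on a line, the optimum is the weighted median (not the mean). Total weight W = 504; half-weight = 252.
Sort by position and accumulate weight:
  mile 5 (Gamma, w=30) → cum 30
  mile 8 (Delta, w=4) → cum 34
  mile 21 (Epsilon, w=50) → cum 84
  mile 23 (Beta, w=150) → cum 234
  mile 31 (Eta, w=125) → cum 359  ≥ 252 → median here
  mile 38 (Alpha, w=90) → cum 449
  mile 46 (Zeta, w=55) → cum 504
Optimal location: mile 31.

x = 31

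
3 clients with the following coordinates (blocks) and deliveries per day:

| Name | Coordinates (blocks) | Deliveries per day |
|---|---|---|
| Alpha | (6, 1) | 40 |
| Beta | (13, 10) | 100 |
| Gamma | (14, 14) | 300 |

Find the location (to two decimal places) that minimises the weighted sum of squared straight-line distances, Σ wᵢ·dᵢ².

(13.05, 11.91)

The minimiser of Σwᵢ‖p−pᵢ‖² is the weighted centroid p* = (Σwᵢpᵢ)/(Σwᵢ).
Σwᵢ = 440.
Σwᵢxᵢ = 40·6 + 100·13 + 300·14 = 5740.
Σwᵢyᵢ = 40·1 + 100·10 + 300·14 = 5240.
x* = 5740/440 = 13.05, y* = 5240/440 = 11.91.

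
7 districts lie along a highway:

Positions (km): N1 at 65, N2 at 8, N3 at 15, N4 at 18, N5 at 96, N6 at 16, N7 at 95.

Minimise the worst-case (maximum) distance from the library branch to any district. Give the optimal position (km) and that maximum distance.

location 52, max distance 44

The 1-center on a line is the midpoint of the two extreme points: leftmost at 8, rightmost at 96.
Optimal location = (8 + 96)/2 = 52; maximum distance = (96 − 8)/2 = 44.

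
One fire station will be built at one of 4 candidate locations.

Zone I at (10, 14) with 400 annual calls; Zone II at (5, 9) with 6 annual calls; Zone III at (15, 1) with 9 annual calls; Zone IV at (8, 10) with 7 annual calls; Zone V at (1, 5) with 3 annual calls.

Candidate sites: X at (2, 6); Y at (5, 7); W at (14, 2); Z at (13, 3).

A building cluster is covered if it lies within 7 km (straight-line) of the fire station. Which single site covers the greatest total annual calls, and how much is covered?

Coverage radius r = 7 km; a point is covered iff (Δx)²+(Δy)² ≤ 7² = 49.
  X (2, 6): covers {Zone II, Zone V} → 9
  Y (5, 7): covers {Zone II, Zone IV, Zone V} → 16
  W (14, 2): covers {Zone III} → 9
  Z (13, 3): covers {Zone III} → 9
Maximum coverage at Y: 16 annual calls.

Y, covering 16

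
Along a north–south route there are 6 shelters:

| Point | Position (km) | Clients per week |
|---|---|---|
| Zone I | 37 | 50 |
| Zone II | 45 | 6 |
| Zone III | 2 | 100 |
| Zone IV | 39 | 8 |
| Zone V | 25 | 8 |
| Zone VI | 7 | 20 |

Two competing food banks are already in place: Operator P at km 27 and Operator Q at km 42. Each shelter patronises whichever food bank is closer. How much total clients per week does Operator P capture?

The indifferent point is the midpoint (27+42)/2 = 34.5; shelters left of it (closer to Operator P at 27) go to Operator P, those right go to Operator Q.
  Zone III at 2 (w=100) → Operator P
  Zone VI at 7 (w=20) → Operator P
  Zone V at 25 (w=8) → Operator P
  Zone I at 37 (w=50) → Operator Q
  Zone IV at 39 (w=8) → Operator Q
  Zone II at 45 (w=6) → Operator Q
Operator P captures 128; Operator Q captures 64.

128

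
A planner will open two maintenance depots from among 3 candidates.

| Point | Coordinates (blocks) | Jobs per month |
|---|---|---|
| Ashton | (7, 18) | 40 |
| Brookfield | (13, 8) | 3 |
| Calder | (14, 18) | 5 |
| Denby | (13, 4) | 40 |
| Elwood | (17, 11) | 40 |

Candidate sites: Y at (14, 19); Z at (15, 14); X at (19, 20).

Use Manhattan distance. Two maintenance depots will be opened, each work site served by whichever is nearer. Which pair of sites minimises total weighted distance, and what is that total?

{Y, Z}, total 1029

Evaluate every pair (each demand assigned to the nearer of the two):
  {Y, Z}: total = 1029
  {Z, X}: total = 1209
  {Y, X}: total = 1441
Best pair: {Y, Z} with total 1029.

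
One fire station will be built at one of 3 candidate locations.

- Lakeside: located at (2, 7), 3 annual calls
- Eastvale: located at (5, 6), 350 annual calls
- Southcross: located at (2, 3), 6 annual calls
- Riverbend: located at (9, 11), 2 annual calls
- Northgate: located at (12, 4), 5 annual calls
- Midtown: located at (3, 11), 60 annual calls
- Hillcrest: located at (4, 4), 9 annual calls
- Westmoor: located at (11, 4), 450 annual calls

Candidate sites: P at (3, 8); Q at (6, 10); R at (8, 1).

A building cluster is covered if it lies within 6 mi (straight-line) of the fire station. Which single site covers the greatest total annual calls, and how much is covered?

Coverage radius r = 6 mi; a point is covered iff (Δx)²+(Δy)² ≤ 6² = 36.
  P (3, 8): covers {Lakeside, Eastvale, Southcross, Midtown, Hillcrest} → 428
  Q (6, 10): covers {Lakeside, Eastvale, Riverbend, Midtown} → 415
  R (8, 1): covers {Eastvale, Northgate, Hillcrest, Westmoor} → 814
Maximum coverage at R: 814 annual calls.

R, covering 814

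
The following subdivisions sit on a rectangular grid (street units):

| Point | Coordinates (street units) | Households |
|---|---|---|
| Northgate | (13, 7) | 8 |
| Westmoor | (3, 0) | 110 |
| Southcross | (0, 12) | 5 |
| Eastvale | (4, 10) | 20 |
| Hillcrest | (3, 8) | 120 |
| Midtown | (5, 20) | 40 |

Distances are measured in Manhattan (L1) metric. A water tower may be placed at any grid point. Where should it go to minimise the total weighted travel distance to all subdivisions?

(3, 8)

Manhattan distance separates: Σwᵢ(|x−xᵢ|+|y−yᵢ|) = Σwᵢ|x−xᵢ| + Σwᵢ|y−yᵢ|, so x and y are optimised independently as 1-D weighted medians.
Total weight W = 303; half = 151.5.
x-coordinate, sorted with cumulative weight:
  x=0 (Southcross, w=5) cum 5
  x=3 (Westmoor, w=110) cum 115
  x=3 (Hillcrest, w=120) cum 235  ← median
  x=4 (Eastvale, w=20) cum 255
  x=5 (Midtown, w=40) cum 295
  x=13 (Northgate, w=8) cum 303
⇒ x* = 3
y-coordinate, sorted with cumulative weight:
  y=0 (Westmoor, w=110) cum 110
  y=7 (Northgate, w=8) cum 118
  y=8 (Hillcrest, w=120) cum 238  ← median
  y=10 (Eastvale, w=20) cum 258
  y=12 (Southcross, w=5) cum 263
  y=20 (Midtown, w=40) cum 303
⇒ y* = 8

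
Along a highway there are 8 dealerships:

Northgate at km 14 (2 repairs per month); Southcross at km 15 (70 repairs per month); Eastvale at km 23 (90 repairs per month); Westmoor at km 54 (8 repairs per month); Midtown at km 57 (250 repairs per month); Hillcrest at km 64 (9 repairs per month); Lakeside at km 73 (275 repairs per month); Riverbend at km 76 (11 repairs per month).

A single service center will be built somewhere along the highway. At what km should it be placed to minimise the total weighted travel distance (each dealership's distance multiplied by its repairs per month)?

For a sum of weighted absolute distances on a line, the optimum is the weighted median (not the mean). Total weight W = 715; half-weight = 357.5.
Sort by position and accumulate weight:
  km 14 (Northgate, w=2) → cum 2
  km 15 (Southcross, w=70) → cum 72
  km 23 (Eastvale, w=90) → cum 162
  km 54 (Westmoor, w=8) → cum 170
  km 57 (Midtown, w=250) → cum 420  ≥ 357.5 → median here
  km 64 (Hillcrest, w=9) → cum 429
  km 73 (Lakeside, w=275) → cum 704
  km 76 (Riverbend, w=11) → cum 715
Optimal location: km 57.

x = 57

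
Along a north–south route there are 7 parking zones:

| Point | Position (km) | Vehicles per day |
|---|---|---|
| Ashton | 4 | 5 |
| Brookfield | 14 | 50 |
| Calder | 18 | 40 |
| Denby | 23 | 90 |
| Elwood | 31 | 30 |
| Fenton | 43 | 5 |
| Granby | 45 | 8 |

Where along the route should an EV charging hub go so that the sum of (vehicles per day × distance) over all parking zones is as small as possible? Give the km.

For a sum of weighted absolute distances on a line, the optimum is the weighted median (not the mean). Total weight W = 228; half-weight = 114.
Sort by position and accumulate weight:
  km 4 (Ashton, w=5) → cum 5
  km 14 (Brookfield, w=50) → cum 55
  km 18 (Calder, w=40) → cum 95
  km 23 (Denby, w=90) → cum 185  ≥ 114 → median here
  km 31 (Elwood, w=30) → cum 215
  km 43 (Fenton, w=5) → cum 220
  km 45 (Granby, w=8) → cum 228
Optimal location: km 23.

x = 23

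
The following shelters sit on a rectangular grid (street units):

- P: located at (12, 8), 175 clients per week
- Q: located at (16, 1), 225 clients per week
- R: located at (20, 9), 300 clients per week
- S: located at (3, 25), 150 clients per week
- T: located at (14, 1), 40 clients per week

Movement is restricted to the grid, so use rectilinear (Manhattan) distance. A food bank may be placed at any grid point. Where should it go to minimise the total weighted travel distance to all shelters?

Manhattan distance separates: Σwᵢ(|x−xᵢ|+|y−yᵢ|) = Σwᵢ|x−xᵢ| + Σwᵢ|y−yᵢ|, so x and y are optimised independently as 1-D weighted medians.
Total weight W = 890; half = 445.
x-coordinate, sorted with cumulative weight:
  x=3 (S, w=150) cum 150
  x=12 (P, w=175) cum 325
  x=14 (T, w=40) cum 365
  x=16 (Q, w=225) cum 590  ← median
  x=20 (R, w=300) cum 890
⇒ x* = 16
y-coordinate, sorted with cumulative weight:
  y=1 (Q, w=225) cum 225
  y=1 (T, w=40) cum 265
  y=8 (P, w=175) cum 440
  y=9 (R, w=300) cum 740  ← median
  y=25 (S, w=150) cum 890
⇒ y* = 9

(16, 9)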